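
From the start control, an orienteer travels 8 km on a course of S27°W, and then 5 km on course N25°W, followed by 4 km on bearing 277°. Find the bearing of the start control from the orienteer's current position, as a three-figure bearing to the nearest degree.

Leg 1 (S27°W, 8 km): east 8 sin 207° = -3.63, north 8 cos 207° = -7.13
Leg 2 (N25°W, 5 km): east 5 sin 335° = -2.11, north 5 cos 335° = 4.53
Leg 3 (277°, 4 km): east 4 sin 277° = -3.97, north 4 cos 277° = 0.49
Net displacement: -9.72 east, -2.11 north. Direction back to start is (9.72, 2.11): bearing = atan2(9.72, 2.11) mod 360° = 77.75° ≈ 078°.

078°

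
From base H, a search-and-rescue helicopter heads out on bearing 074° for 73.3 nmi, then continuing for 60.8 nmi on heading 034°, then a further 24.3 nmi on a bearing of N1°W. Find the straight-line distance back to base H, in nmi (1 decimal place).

140.8 nmi

Leg 1 (074°, 73.3 nmi): east 73.3 sin 74° = 70.46, north 73.3 cos 74° = 20.20
Leg 2 (034°, 60.8 nmi): east 60.8 sin 34° = 34.00, north 60.8 cos 34° = 50.41
Leg 3 (N1°W, 24.3 nmi): east 24.3 sin 359° = -0.42, north 24.3 cos 359° = 24.30
Net: 104.04 east, 94.91 north. Distance = √((104.04)² + (94.91)²) = 140.821 nmi.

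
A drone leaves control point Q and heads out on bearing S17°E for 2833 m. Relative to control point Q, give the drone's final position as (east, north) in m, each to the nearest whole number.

(828, -2709)

Leg 1 (S17°E, 2833 m): east 2833 sin 163° = 828.29, north 2833 cos 163° = -2709.21
Summing: 828.29 m east, -2709.21 m north → (828, -2709).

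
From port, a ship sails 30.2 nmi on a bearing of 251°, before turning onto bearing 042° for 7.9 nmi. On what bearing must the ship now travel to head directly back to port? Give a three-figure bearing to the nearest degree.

080°

Leg 1 (251°, 30.2 nmi): east 30.2 sin 251° = -28.55, north 30.2 cos 251° = -9.83
Leg 2 (042°, 7.9 nmi): east 7.9 sin 42° = 5.29, north 7.9 cos 42° = 5.87
Net displacement: -23.27 east, -3.96 north. Direction back to start is (23.27, 3.96): bearing = atan2(23.27, 3.96) mod 360° = 80.34° ≈ 080°.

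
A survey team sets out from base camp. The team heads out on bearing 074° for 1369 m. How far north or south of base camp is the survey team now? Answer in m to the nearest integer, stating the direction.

377 m north

Leg 1 (074°, 1369 m): east 1369 sin 74° = 1315.97, north 1369 cos 74° = 377.35
Net north component: 377.35 m.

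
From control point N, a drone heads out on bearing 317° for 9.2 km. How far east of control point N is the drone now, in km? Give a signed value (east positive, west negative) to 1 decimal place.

Leg 1 (317°, 9.2 km): east 9.2 sin 317° = -6.27, north 9.2 cos 317° = 6.73
Net east component: -6.27 km.

-6.3 km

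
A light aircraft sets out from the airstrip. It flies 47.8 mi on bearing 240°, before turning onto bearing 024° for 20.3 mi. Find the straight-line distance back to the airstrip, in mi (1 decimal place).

33.6 mi

Leg 1 (240°, 47.8 mi): east 47.8 sin 240° = -41.40, north 47.8 cos 240° = -23.90
Leg 2 (024°, 20.3 mi): east 20.3 sin 24° = 8.26, north 20.3 cos 24° = 18.54
Net: -33.14 east, -5.36 north. Distance = √((-33.14)² + (-5.36)²) = 33.569 mi.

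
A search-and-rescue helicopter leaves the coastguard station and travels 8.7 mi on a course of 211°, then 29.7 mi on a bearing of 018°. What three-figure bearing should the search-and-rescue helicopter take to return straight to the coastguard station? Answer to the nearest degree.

193°

Leg 1 (211°, 8.7 mi): east 8.7 sin 211° = -4.48, north 8.7 cos 211° = -7.46
Leg 2 (018°, 29.7 mi): east 29.7 sin 18° = 9.18, north 29.7 cos 18° = 28.25
Net displacement: 4.70 east, 20.79 north. Direction back to start is (-4.70, -20.79): bearing = atan2(-4.70, -20.79) mod 360° = 192.73° ≈ 193°.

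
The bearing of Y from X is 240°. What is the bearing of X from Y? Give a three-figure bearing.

060°

Back-bearing = 240° − 180° = 060°.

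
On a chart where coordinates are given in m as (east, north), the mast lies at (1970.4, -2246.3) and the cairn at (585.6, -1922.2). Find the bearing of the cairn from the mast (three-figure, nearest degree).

283°

Δeast = 585.6 − 1970.4 = -1384.80; Δnorth = -1922.2 − -2246.3 = 324.10.
Bearing = atan2(Δeast, Δnorth) mod 360° = 283.17° ≈ 283°.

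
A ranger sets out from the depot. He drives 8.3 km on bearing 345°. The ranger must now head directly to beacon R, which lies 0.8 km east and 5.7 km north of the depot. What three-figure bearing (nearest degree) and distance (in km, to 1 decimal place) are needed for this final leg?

128°, 3.7 km

Leg 1 (345°, 8.3 km): east 8.3 sin 345° = -2.15, north 8.3 cos 345° = 8.02
Current position: (-2.15, 8.02). Target: (0.8, 5.7). Remaining: Δeast = 2.95, Δnorth = -2.32.
Bearing = atan2(2.95, -2.32) mod 360° = 128.17°; distance = √((2.95)² + (-2.32)²) = 3.750 km.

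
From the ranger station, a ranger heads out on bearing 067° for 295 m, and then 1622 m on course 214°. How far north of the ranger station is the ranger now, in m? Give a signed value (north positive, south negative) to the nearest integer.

-1229 m

Leg 1 (067°, 295 m): east 295 sin 67° = 271.55, north 295 cos 67° = 115.27
Leg 2 (214°, 1622 m): east 1622 sin 214° = -907.01, north 1622 cos 214° = -1344.70
Net north component: -1229.43 m.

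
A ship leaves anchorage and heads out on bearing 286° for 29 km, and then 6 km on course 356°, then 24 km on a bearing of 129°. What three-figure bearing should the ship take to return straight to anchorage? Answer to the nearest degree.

Leg 1 (286°, 29 km): east 29 sin 286° = -27.88, north 29 cos 286° = 7.99
Leg 2 (356°, 6 km): east 6 sin 356° = -0.42, north 6 cos 356° = 5.99
Leg 3 (129°, 24 km): east 24 sin 129° = 18.65, north 24 cos 129° = -15.10
Net displacement: -9.64 east, -1.12 north. Direction back to start is (9.64, 1.12): bearing = atan2(9.64, 1.12) mod 360° = 83.35° ≈ 083°.

083°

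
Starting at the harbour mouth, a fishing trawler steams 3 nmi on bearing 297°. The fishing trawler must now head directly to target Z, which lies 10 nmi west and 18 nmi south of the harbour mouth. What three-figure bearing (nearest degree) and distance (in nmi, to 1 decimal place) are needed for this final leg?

201°, 20.7 nmi

Leg 1 (297°, 3 nmi): east 3 sin 297° = -2.67, north 3 cos 297° = 1.36
Current position: (-2.67, 1.36). Target: (-10, -18). Remaining: Δeast = -7.33, Δnorth = -19.36.
Bearing = atan2(-7.33, -19.36) mod 360° = 200.73°; distance = √((-7.33)² + (-19.36)²) = 20.702 nmi.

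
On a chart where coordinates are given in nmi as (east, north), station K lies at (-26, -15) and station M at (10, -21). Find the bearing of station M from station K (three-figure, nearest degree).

Δeast = 10 − -26 = 36.00; Δnorth = -21 − -15 = -6.00.
Bearing = atan2(Δeast, Δnorth) mod 360° = 99.46° ≈ 099°.

099°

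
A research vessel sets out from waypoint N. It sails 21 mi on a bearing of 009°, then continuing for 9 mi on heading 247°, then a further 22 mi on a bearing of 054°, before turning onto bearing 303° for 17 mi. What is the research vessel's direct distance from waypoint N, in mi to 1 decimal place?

39.4 mi

Leg 1 (009°, 21 mi): east 21 sin 9° = 3.29, north 21 cos 9° = 20.74
Leg 2 (247°, 9 mi): east 9 sin 247° = -8.28, north 9 cos 247° = -3.52
Leg 3 (054°, 22 mi): east 22 sin 54° = 17.80, north 22 cos 54° = 12.93
Leg 4 (303°, 17 mi): east 17 sin 303° = -14.26, north 17 cos 303° = 9.26
Net: -1.46 east, 39.42 north. Distance = √((-1.46)² + (39.42)²) = 39.442 mi.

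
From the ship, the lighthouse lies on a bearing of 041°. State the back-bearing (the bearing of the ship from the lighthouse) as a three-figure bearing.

Back-bearing = 041° + 180° = 221°.

221°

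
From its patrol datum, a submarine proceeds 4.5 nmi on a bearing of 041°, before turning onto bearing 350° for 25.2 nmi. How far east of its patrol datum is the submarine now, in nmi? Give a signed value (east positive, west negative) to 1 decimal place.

-1.4 nmi

Leg 1 (041°, 4.5 nmi): east 4.5 sin 41° = 2.95, north 4.5 cos 41° = 3.40
Leg 2 (350°, 25.2 nmi): east 25.2 sin 350° = -4.38, north 25.2 cos 350° = 24.82
Net east component: -1.42 nmi.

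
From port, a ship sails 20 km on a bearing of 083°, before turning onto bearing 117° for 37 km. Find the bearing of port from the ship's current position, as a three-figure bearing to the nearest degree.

285°

Leg 1 (083°, 20 km): east 20 sin 83° = 19.85, north 20 cos 83° = 2.44
Leg 2 (117°, 37 km): east 37 sin 117° = 32.97, north 37 cos 117° = -16.80
Net displacement: 52.82 east, -14.36 north. Direction back to start is (-52.82, 14.36): bearing = atan2(-52.82, 14.36) mod 360° = 285.21° ≈ 285°.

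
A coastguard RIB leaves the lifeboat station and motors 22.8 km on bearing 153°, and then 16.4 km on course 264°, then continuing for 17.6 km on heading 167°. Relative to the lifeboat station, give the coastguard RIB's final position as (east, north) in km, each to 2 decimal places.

(-2.00, -39.18)

Leg 1 (153°, 22.8 km): east 22.8 sin 153° = 10.35, north 22.8 cos 153° = -20.31
Leg 2 (264°, 16.4 km): east 16.4 sin 264° = -16.31, north 16.4 cos 264° = -1.71
Leg 3 (167°, 17.6 km): east 17.6 sin 167° = 3.96, north 17.6 cos 167° = -17.15
Summing: -2.00 km east, -39.18 km north → (-2.00, -39.18).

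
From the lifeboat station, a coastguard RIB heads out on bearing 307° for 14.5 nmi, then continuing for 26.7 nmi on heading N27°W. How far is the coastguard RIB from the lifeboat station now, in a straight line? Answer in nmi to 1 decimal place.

40.2 nmi

Leg 1 (307°, 14.5 nmi): east 14.5 sin 307° = -11.58, north 14.5 cos 307° = 8.73
Leg 2 (N27°W, 26.7 nmi): east 26.7 sin 333° = -12.12, north 26.7 cos 333° = 23.79
Net: -23.70 east, 32.52 north. Distance = √((-23.70)² + (32.52)²) = 40.238 nmi.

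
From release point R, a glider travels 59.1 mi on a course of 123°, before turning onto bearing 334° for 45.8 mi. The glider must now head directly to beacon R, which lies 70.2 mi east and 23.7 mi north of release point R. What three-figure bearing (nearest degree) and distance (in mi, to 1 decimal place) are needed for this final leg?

Leg 1 (123°, 59.1 mi): east 59.1 sin 123° = 49.57, north 59.1 cos 123° = -32.19
Leg 2 (334°, 45.8 mi): east 45.8 sin 334° = -20.08, north 45.8 cos 334° = 41.16
Current position: (29.49, 8.98). Target: (70.2, 23.7). Remaining: Δeast = 40.71, Δnorth = 14.72.
Bearing = atan2(40.71, 14.72) mod 360° = 70.12°; distance = √((40.71)² + (14.72)²) = 43.293 mi.

070°, 43.3 mi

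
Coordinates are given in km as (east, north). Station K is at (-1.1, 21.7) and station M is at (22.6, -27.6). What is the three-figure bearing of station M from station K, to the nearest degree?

154°

Δeast = 22.6 − -1.1 = 23.70; Δnorth = -27.6 − 21.7 = -49.30.
Bearing = atan2(Δeast, Δnorth) mod 360° = 154.32° ≈ 154°.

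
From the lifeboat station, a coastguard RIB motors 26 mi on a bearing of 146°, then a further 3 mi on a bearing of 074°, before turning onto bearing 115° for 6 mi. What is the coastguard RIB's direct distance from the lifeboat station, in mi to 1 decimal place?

Leg 1 (146°, 26 mi): east 26 sin 146° = 14.54, north 26 cos 146° = -21.55
Leg 2 (074°, 3 mi): east 3 sin 74° = 2.88, north 3 cos 74° = 0.83
Leg 3 (115°, 6 mi): east 6 sin 115° = 5.44, north 6 cos 115° = -2.54
Net: 22.86 east, -23.26 north. Distance = √((22.86)² + (-23.26)²) = 32.616 mi.

32.6 mi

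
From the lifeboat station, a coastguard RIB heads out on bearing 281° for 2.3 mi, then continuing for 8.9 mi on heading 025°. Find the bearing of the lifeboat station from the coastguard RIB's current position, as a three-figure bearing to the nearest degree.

Leg 1 (281°, 2.3 mi): east 2.3 sin 281° = -2.26, north 2.3 cos 281° = 0.44
Leg 2 (025°, 8.9 mi): east 8.9 sin 25° = 3.76, north 8.9 cos 25° = 8.07
Net displacement: 1.50 east, 8.50 north. Direction back to start is (-1.50, -8.50): bearing = atan2(-1.50, -8.50) mod 360° = 190.03° ≈ 190°.

190°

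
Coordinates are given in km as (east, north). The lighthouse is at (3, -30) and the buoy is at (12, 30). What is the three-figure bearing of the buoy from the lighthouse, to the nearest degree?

009°

Δeast = 12 − 3 = 9.00; Δnorth = 30 − -30 = 60.00.
Bearing = atan2(Δeast, Δnorth) mod 360° = 8.53° ≈ 009°.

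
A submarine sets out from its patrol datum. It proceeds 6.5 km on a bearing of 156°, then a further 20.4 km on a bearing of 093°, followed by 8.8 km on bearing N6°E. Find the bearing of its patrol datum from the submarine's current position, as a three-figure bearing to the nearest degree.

266°

Leg 1 (156°, 6.5 km): east 6.5 sin 156° = 2.64, north 6.5 cos 156° = -5.94
Leg 2 (093°, 20.4 km): east 20.4 sin 93° = 20.37, north 20.4 cos 93° = -1.07
Leg 3 (N6°E, 8.8 km): east 8.8 sin 6° = 0.92, north 8.8 cos 6° = 8.75
Net displacement: 23.94 east, 1.75 north. Direction back to start is (-23.94, -1.75): bearing = atan2(-23.94, -1.75) mod 360° = 265.83° ≈ 266°.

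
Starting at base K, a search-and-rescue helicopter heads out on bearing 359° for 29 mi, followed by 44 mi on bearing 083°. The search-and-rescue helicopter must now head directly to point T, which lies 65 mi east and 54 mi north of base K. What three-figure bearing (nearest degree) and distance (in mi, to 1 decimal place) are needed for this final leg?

Leg 1 (359°, 29 mi): east 29 sin 359° = -0.51, north 29 cos 359° = 29.00
Leg 2 (083°, 44 mi): east 44 sin 83° = 43.67, north 44 cos 83° = 5.36
Current position: (43.17, 34.36). Target: (65, 54). Remaining: Δeast = 21.83, Δnorth = 19.64.
Bearing = atan2(21.83, 19.64) mod 360° = 48.03°; distance = √((21.83)² + (19.64)²) = 29.369 mi.

048°, 29.4 mi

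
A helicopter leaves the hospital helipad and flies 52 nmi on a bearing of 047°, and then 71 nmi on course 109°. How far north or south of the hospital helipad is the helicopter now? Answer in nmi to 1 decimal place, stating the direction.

Leg 1 (047°, 52 nmi): east 52 sin 47° = 38.03, north 52 cos 47° = 35.46
Leg 2 (109°, 71 nmi): east 71 sin 109° = 67.13, north 71 cos 109° = -23.12
Net north component: 12.35 nmi.

12.3 nmi north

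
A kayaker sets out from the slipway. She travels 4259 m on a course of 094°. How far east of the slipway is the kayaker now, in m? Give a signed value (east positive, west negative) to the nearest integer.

Leg 1 (094°, 4259 m): east 4259 sin 94° = 4248.63, north 4259 cos 94° = -297.09
Net east component: 4248.63 m.

4249 m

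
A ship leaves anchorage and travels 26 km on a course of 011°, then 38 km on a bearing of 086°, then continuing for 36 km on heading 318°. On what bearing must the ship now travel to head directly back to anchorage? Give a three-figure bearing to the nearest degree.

199°

Leg 1 (011°, 26 km): east 26 sin 11° = 4.96, north 26 cos 11° = 25.52
Leg 2 (086°, 38 km): east 38 sin 86° = 37.91, north 38 cos 86° = 2.65
Leg 3 (318°, 36 km): east 36 sin 318° = -24.09, north 36 cos 318° = 26.75
Net displacement: 18.78 east, 54.93 north. Direction back to start is (-18.78, -54.93): bearing = atan2(-18.78, -54.93) mod 360° = 198.88° ≈ 199°.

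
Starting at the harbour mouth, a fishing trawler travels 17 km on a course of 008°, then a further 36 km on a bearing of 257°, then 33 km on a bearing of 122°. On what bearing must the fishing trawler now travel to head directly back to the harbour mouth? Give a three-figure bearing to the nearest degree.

Leg 1 (008°, 17 km): east 17 sin 8° = 2.37, north 17 cos 8° = 16.83
Leg 2 (257°, 36 km): east 36 sin 257° = -35.08, north 36 cos 257° = -8.10
Leg 3 (122°, 33 km): east 33 sin 122° = 27.99, north 33 cos 122° = -17.49
Net displacement: -4.73 east, -8.75 north. Direction back to start is (4.73, 8.75): bearing = atan2(4.73, 8.75) mod 360° = 28.37° ≈ 028°.

028°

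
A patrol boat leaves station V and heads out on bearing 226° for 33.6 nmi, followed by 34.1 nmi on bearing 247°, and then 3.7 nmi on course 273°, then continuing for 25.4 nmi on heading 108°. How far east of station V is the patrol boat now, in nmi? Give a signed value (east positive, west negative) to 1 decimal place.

-35.1 nmi

Leg 1 (226°, 33.6 nmi): east 33.6 sin 226° = -24.17, north 33.6 cos 226° = -23.34
Leg 2 (247°, 34.1 nmi): east 34.1 sin 247° = -31.39, north 34.1 cos 247° = -13.32
Leg 3 (273°, 3.7 nmi): east 3.7 sin 273° = -3.69, north 3.7 cos 273° = 0.19
Leg 4 (108°, 25.4 nmi): east 25.4 sin 108° = 24.16, north 25.4 cos 108° = -7.85
Net east component: -35.10 nmi.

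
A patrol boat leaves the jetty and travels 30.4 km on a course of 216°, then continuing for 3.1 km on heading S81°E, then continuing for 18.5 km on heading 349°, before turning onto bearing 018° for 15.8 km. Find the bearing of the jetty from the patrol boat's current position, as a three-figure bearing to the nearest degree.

121°

Leg 1 (216°, 30.4 km): east 30.4 sin 216° = -17.87, north 30.4 cos 216° = -24.59
Leg 2 (S81°E, 3.1 km): east 3.1 sin 99° = 3.06, north 3.1 cos 99° = -0.48
Leg 3 (349°, 18.5 km): east 18.5 sin 349° = -3.53, north 18.5 cos 349° = 18.16
Leg 4 (018°, 15.8 km): east 15.8 sin 18° = 4.88, north 15.8 cos 18° = 15.03
Net displacement: -13.45 east, 8.11 north. Direction back to start is (13.45, -8.11): bearing = atan2(13.45, -8.11) mod 360° = 121.07° ≈ 121°.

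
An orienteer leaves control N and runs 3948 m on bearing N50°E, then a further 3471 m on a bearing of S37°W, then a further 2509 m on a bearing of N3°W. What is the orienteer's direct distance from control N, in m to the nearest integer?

2409 m

Leg 1 (N50°E, 3948 m): east 3948 sin 50° = 3024.34, north 3948 cos 50° = 2537.73
Leg 2 (S37°W, 3471 m): east 3471 sin 217° = -2088.90, north 3471 cos 217° = -2772.06
Leg 3 (N3°W, 2509 m): east 2509 sin 357° = -131.31, north 2509 cos 357° = 2505.56
Net: 804.13 east, 2271.22 north. Distance = √((804.13)² + (2271.22)²) = 2409.374 m.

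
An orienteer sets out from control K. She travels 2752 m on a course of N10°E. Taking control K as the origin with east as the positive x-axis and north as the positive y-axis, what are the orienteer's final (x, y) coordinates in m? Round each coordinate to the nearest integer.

Leg 1 (N10°E, 2752 m): east 2752 sin 10° = 477.88, north 2752 cos 10° = 2710.19
Summing: 477.88 m east, 2710.19 m north → (478, 2710).

(478, 2710)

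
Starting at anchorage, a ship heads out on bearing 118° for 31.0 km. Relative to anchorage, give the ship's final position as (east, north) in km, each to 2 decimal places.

Leg 1 (118°, 31.0 km): east 31.0 sin 118° = 27.37, north 31.0 cos 118° = -14.55
Summing: 27.37 km east, -14.55 km north → (27.37, -14.55).

(27.37, -14.55)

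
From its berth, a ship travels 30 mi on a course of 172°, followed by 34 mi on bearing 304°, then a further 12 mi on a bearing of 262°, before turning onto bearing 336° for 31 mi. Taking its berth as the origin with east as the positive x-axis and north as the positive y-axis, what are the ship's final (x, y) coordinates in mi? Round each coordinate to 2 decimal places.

Leg 1 (172°, 30 mi): east 30 sin 172° = 4.18, north 30 cos 172° = -29.71
Leg 2 (304°, 34 mi): east 34 sin 304° = -28.19, north 34 cos 304° = 19.01
Leg 3 (262°, 12 mi): east 12 sin 262° = -11.88, north 12 cos 262° = -1.67
Leg 4 (336°, 31 mi): east 31 sin 336° = -12.61, north 31 cos 336° = 28.32
Summing: -48.50 mi east, 15.95 mi north → (-48.50, 15.95).

(-48.50, 15.95)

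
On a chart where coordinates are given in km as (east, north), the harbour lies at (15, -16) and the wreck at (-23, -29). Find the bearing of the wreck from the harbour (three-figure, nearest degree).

251°

Δeast = -23 − 15 = -38.00; Δnorth = -29 − -16 = -13.00.
Bearing = atan2(Δeast, Δnorth) mod 360° = 251.11° ≈ 251°.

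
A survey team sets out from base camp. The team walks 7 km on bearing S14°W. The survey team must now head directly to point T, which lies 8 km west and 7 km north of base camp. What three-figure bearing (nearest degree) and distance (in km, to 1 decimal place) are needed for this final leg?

335°, 15.2 km

Leg 1 (S14°W, 7 km): east 7 sin 194° = -1.69, north 7 cos 194° = -6.79
Current position: (-1.69, -6.79). Target: (-8, 7). Remaining: Δeast = -6.31, Δnorth = 13.79.
Bearing = atan2(-6.31, 13.79) mod 360° = 335.43°; distance = √((-6.31)² + (13.79)²) = 15.166 km.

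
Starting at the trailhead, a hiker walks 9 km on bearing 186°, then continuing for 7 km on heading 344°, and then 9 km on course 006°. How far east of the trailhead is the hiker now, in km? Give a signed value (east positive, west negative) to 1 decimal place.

Leg 1 (186°, 9 km): east 9 sin 186° = -0.94, north 9 cos 186° = -8.95
Leg 2 (344°, 7 km): east 7 sin 344° = -1.93, north 7 cos 344° = 6.73
Leg 3 (006°, 9 km): east 9 sin 6° = 0.94, north 9 cos 6° = 8.95
Net east component: -1.93 km.

-1.9 km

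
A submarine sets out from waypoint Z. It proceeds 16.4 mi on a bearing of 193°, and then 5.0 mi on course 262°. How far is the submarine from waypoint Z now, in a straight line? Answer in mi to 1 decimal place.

18.8 mi

Leg 1 (193°, 16.4 mi): east 16.4 sin 193° = -3.69, north 16.4 cos 193° = -15.98
Leg 2 (262°, 5.0 mi): east 5.0 sin 262° = -4.95, north 5.0 cos 262° = -0.70
Net: -8.64 east, -16.68 north. Distance = √((-8.64)² + (-16.68)²) = 18.781 mi.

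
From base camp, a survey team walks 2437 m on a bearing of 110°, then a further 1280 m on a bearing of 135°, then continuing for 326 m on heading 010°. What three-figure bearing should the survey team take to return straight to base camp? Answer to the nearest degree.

Leg 1 (110°, 2437 m): east 2437 sin 110° = 2290.03, north 2437 cos 110° = -833.50
Leg 2 (135°, 1280 m): east 1280 sin 135° = 905.10, north 1280 cos 135° = -905.10
Leg 3 (010°, 326 m): east 326 sin 10° = 56.61, north 326 cos 10° = 321.05
Net displacement: 3251.74 east, -1417.55 north. Direction back to start is (-3251.74, 1417.55): bearing = atan2(-3251.74, 1417.55) mod 360° = 293.55° ≈ 294°.

294°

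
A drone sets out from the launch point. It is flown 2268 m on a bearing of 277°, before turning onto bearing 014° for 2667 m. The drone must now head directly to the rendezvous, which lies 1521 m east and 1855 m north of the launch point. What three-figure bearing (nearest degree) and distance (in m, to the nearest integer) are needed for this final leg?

Leg 1 (277°, 2268 m): east 2268 sin 277° = -2251.09, north 2268 cos 277° = 276.40
Leg 2 (014°, 2667 m): east 2667 sin 14° = 645.21, north 2667 cos 14° = 2587.78
Current position: (-1605.89, 2864.18). Target: (1521, 1855). Remaining: Δeast = 3126.89, Δnorth = -1009.18.
Bearing = atan2(3126.89, -1009.18) mod 360° = 107.89°; distance = √((3126.89)² + (-1009.18)²) = 3285.708 m.

108°, 3286 m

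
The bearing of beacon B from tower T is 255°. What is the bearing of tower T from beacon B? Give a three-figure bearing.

Back-bearing = 255° − 180° = 075°.

075°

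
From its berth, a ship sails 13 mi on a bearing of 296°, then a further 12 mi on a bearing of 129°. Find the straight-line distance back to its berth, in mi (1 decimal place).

Leg 1 (296°, 13 mi): east 13 sin 296° = -11.68, north 13 cos 296° = 5.70
Leg 2 (129°, 12 mi): east 12 sin 129° = 9.33, north 12 cos 129° = -7.55
Net: -2.36 east, -1.85 north. Distance = √((-2.36)² + (-1.85)²) = 2.999 mi.

3.0 mi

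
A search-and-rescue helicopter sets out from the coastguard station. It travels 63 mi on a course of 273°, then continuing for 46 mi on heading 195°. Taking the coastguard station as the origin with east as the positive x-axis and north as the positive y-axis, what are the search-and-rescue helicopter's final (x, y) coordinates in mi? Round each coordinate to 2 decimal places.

(-74.82, -41.14)

Leg 1 (273°, 63 mi): east 63 sin 273° = -62.91, north 63 cos 273° = 3.30
Leg 2 (195°, 46 mi): east 46 sin 195° = -11.91, north 46 cos 195° = -44.43
Summing: -74.82 mi east, -41.14 mi north → (-74.82, -41.14).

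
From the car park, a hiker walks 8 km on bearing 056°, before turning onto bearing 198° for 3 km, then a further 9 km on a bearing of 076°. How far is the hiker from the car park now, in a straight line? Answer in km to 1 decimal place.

14.9 km

Leg 1 (056°, 8 km): east 8 sin 56° = 6.63, north 8 cos 56° = 4.47
Leg 2 (198°, 3 km): east 3 sin 198° = -0.93, north 3 cos 198° = -2.85
Leg 3 (076°, 9 km): east 9 sin 76° = 8.73, north 9 cos 76° = 2.18
Net: 14.44 east, 3.80 north. Distance = √((14.44)² + (3.80)²) = 14.929 km.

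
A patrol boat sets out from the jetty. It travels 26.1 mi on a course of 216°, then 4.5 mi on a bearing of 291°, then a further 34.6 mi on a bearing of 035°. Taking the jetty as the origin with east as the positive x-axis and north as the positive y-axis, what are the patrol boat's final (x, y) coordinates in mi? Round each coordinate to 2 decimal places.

(0.30, 8.84)

Leg 1 (216°, 26.1 mi): east 26.1 sin 216° = -15.34, north 26.1 cos 216° = -21.12
Leg 2 (291°, 4.5 mi): east 4.5 sin 291° = -4.20, north 4.5 cos 291° = 1.61
Leg 3 (035°, 34.6 mi): east 34.6 sin 35° = 19.85, north 34.6 cos 35° = 28.34
Summing: 0.30 mi east, 8.84 mi north → (0.30, 8.84).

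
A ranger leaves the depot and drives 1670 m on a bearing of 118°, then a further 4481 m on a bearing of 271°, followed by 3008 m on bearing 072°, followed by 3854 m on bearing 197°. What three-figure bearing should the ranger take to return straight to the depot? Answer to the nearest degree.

020°

Leg 1 (118°, 1670 m): east 1670 sin 118° = 1474.52, north 1670 cos 118° = -784.02
Leg 2 (271°, 4481 m): east 4481 sin 271° = -4480.32, north 4481 cos 271° = 78.20
Leg 3 (072°, 3008 m): east 3008 sin 72° = 2860.78, north 3008 cos 72° = 929.52
Leg 4 (197°, 3854 m): east 3854 sin 197° = -1126.80, north 3854 cos 197° = -3685.60
Net displacement: -1271.82 east, -3461.89 north. Direction back to start is (1271.82, 3461.89): bearing = atan2(1271.82, 3461.89) mod 360° = 20.17° ≈ 020°.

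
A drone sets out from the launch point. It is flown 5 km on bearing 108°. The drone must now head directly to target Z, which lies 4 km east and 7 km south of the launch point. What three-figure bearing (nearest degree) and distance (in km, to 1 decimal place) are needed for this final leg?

Leg 1 (108°, 5 km): east 5 sin 108° = 4.76, north 5 cos 108° = -1.55
Current position: (4.76, -1.55). Target: (4, -7). Remaining: Δeast = -0.76, Δnorth = -5.45.
Bearing = atan2(-0.76, -5.45) mod 360° = 187.88°; distance = √((-0.76)² + (-5.45)²) = 5.507 km.

188°, 5.5 km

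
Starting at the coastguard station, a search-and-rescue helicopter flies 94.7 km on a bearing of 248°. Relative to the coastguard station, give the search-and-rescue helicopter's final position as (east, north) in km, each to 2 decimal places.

Leg 1 (248°, 94.7 km): east 94.7 sin 248° = -87.80, north 94.7 cos 248° = -35.48
Summing: -87.80 km east, -35.48 km north → (-87.80, -35.48).

(-87.80, -35.48)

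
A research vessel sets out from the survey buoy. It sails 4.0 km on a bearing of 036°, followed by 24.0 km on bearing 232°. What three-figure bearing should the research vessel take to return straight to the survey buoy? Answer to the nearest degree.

055°

Leg 1 (036°, 4.0 km): east 4.0 sin 36° = 2.35, north 4.0 cos 36° = 3.24
Leg 2 (232°, 24.0 km): east 24.0 sin 232° = -18.91, north 24.0 cos 232° = -14.78
Net displacement: -16.56 east, -11.54 north. Direction back to start is (16.56, 11.54): bearing = atan2(16.56, 11.54) mod 360° = 55.13° ≈ 055°.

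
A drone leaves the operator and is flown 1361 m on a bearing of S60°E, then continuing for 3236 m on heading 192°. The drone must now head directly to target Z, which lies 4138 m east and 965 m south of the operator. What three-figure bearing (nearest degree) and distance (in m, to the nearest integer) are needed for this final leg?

052°, 4636 m

Leg 1 (S60°E, 1361 m): east 1361 sin 120° = 1178.66, north 1361 cos 120° = -680.50
Leg 2 (192°, 3236 m): east 3236 sin 192° = -672.80, north 3236 cos 192° = -3165.29
Current position: (505.86, -3845.79). Target: (4138, -965). Remaining: Δeast = 3632.14, Δnorth = 2880.79.
Bearing = atan2(3632.14, 2880.79) mod 360° = 51.58°; distance = √((3632.14)² + (2880.79)²) = 4635.880 m.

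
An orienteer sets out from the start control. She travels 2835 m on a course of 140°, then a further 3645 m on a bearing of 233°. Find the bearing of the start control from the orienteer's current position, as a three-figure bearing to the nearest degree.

014°

Leg 1 (140°, 2835 m): east 2835 sin 140° = 1822.30, north 2835 cos 140° = -2171.74
Leg 2 (233°, 3645 m): east 3645 sin 233° = -2911.03, north 3645 cos 233° = -2193.62
Net displacement: -1088.72 east, -4365.35 north. Direction back to start is (1088.72, 4365.35): bearing = atan2(1088.72, 4365.35) mod 360° = 14.00° ≈ 014°.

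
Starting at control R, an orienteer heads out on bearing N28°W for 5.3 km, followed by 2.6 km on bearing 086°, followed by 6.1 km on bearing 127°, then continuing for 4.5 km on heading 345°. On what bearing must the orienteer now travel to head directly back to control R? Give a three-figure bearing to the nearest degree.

Leg 1 (N28°W, 5.3 km): east 5.3 sin 332° = -2.49, north 5.3 cos 332° = 4.68
Leg 2 (086°, 2.6 km): east 2.6 sin 86° = 2.59, north 2.6 cos 86° = 0.18
Leg 3 (127°, 6.1 km): east 6.1 sin 127° = 4.87, north 6.1 cos 127° = -3.67
Leg 4 (345°, 4.5 km): east 4.5 sin 345° = -1.16, north 4.5 cos 345° = 4.35
Net displacement: 3.81 east, 5.54 north. Direction back to start is (-3.81, -5.54): bearing = atan2(-3.81, -5.54) mod 360° = 214.55° ≈ 215°.

215°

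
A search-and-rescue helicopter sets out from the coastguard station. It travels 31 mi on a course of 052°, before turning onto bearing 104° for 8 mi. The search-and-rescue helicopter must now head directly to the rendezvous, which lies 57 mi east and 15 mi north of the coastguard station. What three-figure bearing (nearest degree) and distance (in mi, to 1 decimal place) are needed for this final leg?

095°, 24.9 mi

Leg 1 (052°, 31 mi): east 31 sin 52° = 24.43, north 31 cos 52° = 19.09
Leg 2 (104°, 8 mi): east 8 sin 104° = 7.76, north 8 cos 104° = -1.94
Current position: (32.19, 17.15). Target: (57, 15). Remaining: Δeast = 24.81, Δnorth = -2.15.
Bearing = atan2(24.81, -2.15) mod 360° = 94.95°; distance = √((24.81)² + (-2.15)²) = 24.902 mi.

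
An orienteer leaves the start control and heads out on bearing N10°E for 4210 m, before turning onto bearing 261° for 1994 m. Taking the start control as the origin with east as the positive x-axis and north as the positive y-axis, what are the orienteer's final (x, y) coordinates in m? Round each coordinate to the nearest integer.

(-1238, 3834)

Leg 1 (N10°E, 4210 m): east 4210 sin 10° = 731.06, north 4210 cos 10° = 4146.04
Leg 2 (261°, 1994 m): east 1994 sin 261° = -1969.45, north 1994 cos 261° = -311.93
Summing: -1238.39 m east, 3834.11 m north → (-1238, 3834).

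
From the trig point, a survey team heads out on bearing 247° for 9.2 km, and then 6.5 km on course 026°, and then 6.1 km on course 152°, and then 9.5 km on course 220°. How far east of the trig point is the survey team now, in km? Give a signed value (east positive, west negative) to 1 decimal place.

Leg 1 (247°, 9.2 km): east 9.2 sin 247° = -8.47, north 9.2 cos 247° = -3.59
Leg 2 (026°, 6.5 km): east 6.5 sin 26° = 2.85, north 6.5 cos 26° = 5.84
Leg 3 (152°, 6.1 km): east 6.1 sin 152° = 2.86, north 6.1 cos 152° = -5.39
Leg 4 (220°, 9.5 km): east 9.5 sin 220° = -6.11, north 9.5 cos 220° = -7.28
Net east component: -8.86 km.

-8.9 km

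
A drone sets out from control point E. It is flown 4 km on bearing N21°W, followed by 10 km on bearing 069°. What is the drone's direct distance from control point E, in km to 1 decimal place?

10.8 km

Leg 1 (N21°W, 4 km): east 4 sin 339° = -1.43, north 4 cos 339° = 3.73
Leg 2 (069°, 10 km): east 10 sin 69° = 9.34, north 10 cos 69° = 3.58
Net: 7.90 east, 7.32 north. Distance = √((7.90)² + (7.32)²) = 10.770 km.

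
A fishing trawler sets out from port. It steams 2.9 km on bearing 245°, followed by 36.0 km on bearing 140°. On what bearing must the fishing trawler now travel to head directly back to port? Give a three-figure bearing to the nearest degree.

325°

Leg 1 (245°, 2.9 km): east 2.9 sin 245° = -2.63, north 2.9 cos 245° = -1.23
Leg 2 (140°, 36.0 km): east 36.0 sin 140° = 23.14, north 36.0 cos 140° = -27.58
Net displacement: 20.51 east, -28.80 north. Direction back to start is (-20.51, 28.80): bearing = atan2(-20.51, 28.80) mod 360° = 324.54° ≈ 325°.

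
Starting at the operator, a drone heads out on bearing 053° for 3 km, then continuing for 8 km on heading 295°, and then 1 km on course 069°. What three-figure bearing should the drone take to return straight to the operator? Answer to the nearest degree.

145°

Leg 1 (053°, 3 km): east 3 sin 53° = 2.40, north 3 cos 53° = 1.81
Leg 2 (295°, 8 km): east 8 sin 295° = -7.25, north 8 cos 295° = 3.38
Leg 3 (069°, 1 km): east 1 sin 69° = 0.93, north 1 cos 69° = 0.36
Net displacement: -3.92 east, 5.54 north. Direction back to start is (3.92, -5.54): bearing = atan2(3.92, -5.54) mod 360° = 144.73° ≈ 145°.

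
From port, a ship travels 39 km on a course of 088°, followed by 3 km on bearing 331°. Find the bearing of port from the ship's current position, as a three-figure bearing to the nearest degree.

Leg 1 (088°, 39 km): east 39 sin 88° = 38.98, north 39 cos 88° = 1.36
Leg 2 (331°, 3 km): east 3 sin 331° = -1.45, north 3 cos 331° = 2.62
Net displacement: 37.52 east, 3.98 north. Direction back to start is (-37.52, -3.98): bearing = atan2(-37.52, -3.98) mod 360° = 263.94° ≈ 264°.

264°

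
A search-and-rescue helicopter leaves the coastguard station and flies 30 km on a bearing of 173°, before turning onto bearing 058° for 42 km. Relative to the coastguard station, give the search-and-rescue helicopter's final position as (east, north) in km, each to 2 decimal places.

(39.27, -7.52)

Leg 1 (173°, 30 km): east 30 sin 173° = 3.66, north 30 cos 173° = -29.78
Leg 2 (058°, 42 km): east 42 sin 58° = 35.62, north 42 cos 58° = 22.26
Summing: 39.27 km east, -7.52 km north → (39.27, -7.52).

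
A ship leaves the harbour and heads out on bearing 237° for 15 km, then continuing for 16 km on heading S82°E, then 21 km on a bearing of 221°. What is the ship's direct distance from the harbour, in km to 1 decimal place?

Leg 1 (237°, 15 km): east 15 sin 237° = -12.58, north 15 cos 237° = -8.17
Leg 2 (S82°E, 16 km): east 16 sin 98° = 15.84, north 16 cos 98° = -2.23
Leg 3 (221°, 21 km): east 21 sin 221° = -13.78, north 21 cos 221° = -15.85
Net: -10.51 east, -26.25 north. Distance = √((-10.51)² + (-26.25)²) = 28.273 km.

28.3 km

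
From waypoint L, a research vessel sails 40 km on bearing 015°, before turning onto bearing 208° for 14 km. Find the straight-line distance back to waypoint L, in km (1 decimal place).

Leg 1 (015°, 40 km): east 40 sin 15° = 10.35, north 40 cos 15° = 38.64
Leg 2 (208°, 14 km): east 14 sin 208° = -6.57, north 14 cos 208° = -12.36
Net: 3.78 east, 26.28 north. Distance = √((3.78)² + (26.28)²) = 26.546 km.

26.5 km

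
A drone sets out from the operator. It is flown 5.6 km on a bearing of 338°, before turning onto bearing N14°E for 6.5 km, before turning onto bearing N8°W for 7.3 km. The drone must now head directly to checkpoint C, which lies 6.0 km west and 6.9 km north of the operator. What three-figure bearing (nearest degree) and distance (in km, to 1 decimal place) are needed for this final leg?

Leg 1 (338°, 5.6 km): east 5.6 sin 338° = -2.10, north 5.6 cos 338° = 5.19
Leg 2 (N14°E, 6.5 km): east 6.5 sin 14° = 1.57, north 6.5 cos 14° = 6.31
Leg 3 (N8°W, 7.3 km): east 7.3 sin 352° = -1.02, north 7.3 cos 352° = 7.23
Current position: (-1.54, 18.73). Target: (-6.0, 6.9). Remaining: Δeast = -4.46, Δnorth = -11.83.
Bearing = atan2(-4.46, -11.83) mod 360° = 200.65°; distance = √((-4.46)² + (-11.83)²) = 12.641 km.

201°, 12.6 km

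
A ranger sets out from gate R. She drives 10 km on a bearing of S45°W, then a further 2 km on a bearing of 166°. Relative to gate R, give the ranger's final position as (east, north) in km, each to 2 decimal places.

Leg 1 (S45°W, 10 km): east 10 sin 225° = -7.07, north 10 cos 225° = -7.07
Leg 2 (166°, 2 km): east 2 sin 166° = 0.48, north 2 cos 166° = -1.94
Summing: -6.59 km east, -9.01 km north → (-6.59, -9.01).

(-6.59, -9.01)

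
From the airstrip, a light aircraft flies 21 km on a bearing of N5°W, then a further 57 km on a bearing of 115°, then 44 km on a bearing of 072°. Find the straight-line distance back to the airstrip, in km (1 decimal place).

92.3 km

Leg 1 (N5°W, 21 km): east 21 sin 355° = -1.83, north 21 cos 355° = 20.92
Leg 2 (115°, 57 km): east 57 sin 115° = 51.66, north 57 cos 115° = -24.09
Leg 3 (072°, 44 km): east 44 sin 72° = 41.85, north 44 cos 72° = 13.60
Net: 91.68 east, 10.43 north. Distance = √((91.68)² + (10.43)²) = 92.267 km.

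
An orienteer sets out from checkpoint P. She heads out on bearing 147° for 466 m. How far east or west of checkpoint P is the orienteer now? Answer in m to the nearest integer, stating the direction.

Leg 1 (147°, 466 m): east 466 sin 147° = 253.80, north 466 cos 147° = -390.82
Net east component: 253.80 m.

254 m east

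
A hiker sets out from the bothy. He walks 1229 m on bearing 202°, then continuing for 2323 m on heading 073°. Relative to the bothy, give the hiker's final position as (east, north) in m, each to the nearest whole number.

(1761, -460)

Leg 1 (202°, 1229 m): east 1229 sin 202° = -460.39, north 1229 cos 202° = -1139.51
Leg 2 (073°, 2323 m): east 2323 sin 73° = 2221.50, north 2323 cos 73° = 679.18
Summing: 1761.10 m east, -460.33 m north → (1761, -460).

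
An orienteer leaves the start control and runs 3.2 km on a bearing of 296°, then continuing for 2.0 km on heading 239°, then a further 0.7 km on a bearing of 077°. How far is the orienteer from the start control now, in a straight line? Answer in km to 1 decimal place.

Leg 1 (296°, 3.2 km): east 3.2 sin 296° = -2.88, north 3.2 cos 296° = 1.40
Leg 2 (239°, 2.0 km): east 2.0 sin 239° = -1.71, north 2.0 cos 239° = -1.03
Leg 3 (077°, 0.7 km): east 0.7 sin 77° = 0.68, north 0.7 cos 77° = 0.16
Net: -3.91 east, 0.53 north. Distance = √((-3.91)² + (0.53)²) = 3.944 km.

3.9 km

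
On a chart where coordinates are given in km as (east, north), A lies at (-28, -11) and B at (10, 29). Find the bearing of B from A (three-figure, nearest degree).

Δeast = 10 − -28 = 38.00; Δnorth = 29 − -11 = 40.00.
Bearing = atan2(Δeast, Δnorth) mod 360° = 43.53° ≈ 044°.

044°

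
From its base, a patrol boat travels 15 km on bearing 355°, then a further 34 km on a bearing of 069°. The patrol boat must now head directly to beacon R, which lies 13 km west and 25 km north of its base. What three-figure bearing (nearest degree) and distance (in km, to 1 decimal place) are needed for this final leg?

Leg 1 (355°, 15 km): east 15 sin 355° = -1.31, north 15 cos 355° = 14.94
Leg 2 (069°, 34 km): east 34 sin 69° = 31.74, north 34 cos 69° = 12.18
Current position: (30.43, 27.13). Target: (-13, 25). Remaining: Δeast = -43.43, Δnorth = -2.13.
Bearing = atan2(-43.43, -2.13) mod 360° = 267.20°; distance = √((-43.43)² + (-2.13)²) = 43.486 km.

267°, 43.5 km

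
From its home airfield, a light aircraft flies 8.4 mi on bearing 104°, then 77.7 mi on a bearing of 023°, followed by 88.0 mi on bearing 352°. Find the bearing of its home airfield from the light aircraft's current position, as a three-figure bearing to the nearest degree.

Leg 1 (104°, 8.4 mi): east 8.4 sin 104° = 8.15, north 8.4 cos 104° = -2.03
Leg 2 (023°, 77.7 mi): east 77.7 sin 23° = 30.36, north 77.7 cos 23° = 71.52
Leg 3 (352°, 88.0 mi): east 88.0 sin 352° = -12.25, north 88.0 cos 352° = 87.14
Net displacement: 26.26 east, 156.63 north. Direction back to start is (-26.26, -156.63): bearing = atan2(-26.26, -156.63) mod 360° = 189.52° ≈ 190°.

190°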